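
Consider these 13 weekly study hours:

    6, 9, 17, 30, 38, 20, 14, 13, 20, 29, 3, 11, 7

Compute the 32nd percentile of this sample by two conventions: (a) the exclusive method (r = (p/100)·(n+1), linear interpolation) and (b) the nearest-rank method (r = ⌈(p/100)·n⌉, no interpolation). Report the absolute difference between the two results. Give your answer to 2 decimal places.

1.04

Sorted: 3, 6, 7, 9, 11, 13, 14, 17, 20, 20, 29, 30, 38.
n = 13.
(a) r = 4.48; between ranks 4 (9) and 5 (11): 9.96.
(b) the nearest-rank method: rank 5 → 11.
|9.96 − 11| = 1.04.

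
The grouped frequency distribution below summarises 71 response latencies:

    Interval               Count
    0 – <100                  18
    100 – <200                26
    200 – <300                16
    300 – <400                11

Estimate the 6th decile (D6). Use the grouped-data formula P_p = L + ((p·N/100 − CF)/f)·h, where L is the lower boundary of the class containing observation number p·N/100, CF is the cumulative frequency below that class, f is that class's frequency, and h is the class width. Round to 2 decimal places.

194.62

N = 71; target position k = 60/100 · 71 = 42.6.
Cumulative frequencies: 18, 44, 60, 71.
Observation 42.6 falls in the class 100 – <200.
L = 100, CF = 18, f = 26, h = 100.
P60 = 100 + ((42.6 − 18)/26)·100 = 100 + 94.6154 = 194.615.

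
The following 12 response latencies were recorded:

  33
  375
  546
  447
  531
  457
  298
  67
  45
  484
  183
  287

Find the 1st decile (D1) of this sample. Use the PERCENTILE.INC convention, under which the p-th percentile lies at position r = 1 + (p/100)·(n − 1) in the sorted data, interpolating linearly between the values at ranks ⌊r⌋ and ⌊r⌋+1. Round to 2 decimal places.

Sorted: 33, 45, 67, 183, 287, 298, 375, 447, 457, 484, 531, 546.
n = 12.
r = 1 + (10/100)·(12 − 1) = 1 + 1.1 = 2.1.
Rank 2 is 45 and rank 3 is 67.
Interpolate: 45 + 0.1·(67 − 45) = 45 + 0.1·22 = 47.2.

47.20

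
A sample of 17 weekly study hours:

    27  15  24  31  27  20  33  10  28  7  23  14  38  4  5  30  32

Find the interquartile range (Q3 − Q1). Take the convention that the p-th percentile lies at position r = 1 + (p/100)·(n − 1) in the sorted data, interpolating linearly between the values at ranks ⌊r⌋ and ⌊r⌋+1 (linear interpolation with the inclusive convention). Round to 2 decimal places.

Sorted: 4, 5, 7, 10, 14, 15, 20, 23, 24, 27, 27, 28, 30, 31, 32, 33, 38.
n = 17.
P25: r = 5 (integer) → 14.
P75: r = 13 (integer) → 30.
Difference: 30 − 14 = 16.

16.00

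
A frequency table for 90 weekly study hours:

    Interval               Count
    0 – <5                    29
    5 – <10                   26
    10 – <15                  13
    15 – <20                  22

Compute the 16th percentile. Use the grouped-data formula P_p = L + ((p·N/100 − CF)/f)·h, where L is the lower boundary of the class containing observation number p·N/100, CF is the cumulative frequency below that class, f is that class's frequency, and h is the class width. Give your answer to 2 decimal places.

2.48

N = 90; target position k = 16/100 · 90 = 14.4.
Cumulative frequencies: 29, 55, 68, 90.
Observation 14.4 falls in the class 0 – <5.
L = 0, CF = 0, f = 29, h = 5.
P16 = 0 + ((14.4 − 0)/29)·5 = 0 + 2.48276 = 2.48276.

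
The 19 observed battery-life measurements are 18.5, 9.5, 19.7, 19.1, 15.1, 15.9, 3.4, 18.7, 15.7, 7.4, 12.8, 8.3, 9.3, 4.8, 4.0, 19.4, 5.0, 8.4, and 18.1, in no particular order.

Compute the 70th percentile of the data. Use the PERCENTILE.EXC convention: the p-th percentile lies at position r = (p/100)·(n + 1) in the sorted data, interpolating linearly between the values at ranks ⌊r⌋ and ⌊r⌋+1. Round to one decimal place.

Sorted: 3.4, 4.0, 4.8, 5.0, 7.4, 8.3, 8.4, 9.3, 9.5, 12.8, 15.1, 15.7, 15.9, 18.1, 18.5, 18.7, 19.1, 19.4, 19.7.
n = 19.
r = (70/100)·(19 + 1) = 14.
r is an integer, so P70 is the value at rank 14: 18.1.

18.1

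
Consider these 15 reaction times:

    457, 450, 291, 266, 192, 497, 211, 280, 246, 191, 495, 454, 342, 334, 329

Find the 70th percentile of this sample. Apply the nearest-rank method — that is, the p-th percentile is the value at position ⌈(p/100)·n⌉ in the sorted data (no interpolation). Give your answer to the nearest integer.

450

Sorted: 191, 192, 211, 246, 266, 280, 291, 329, 334, 342, 450, 454, 457, 495, 497.
n = 15.
Position = ⌈70/100 · 15⌉ = ⌈10.5⌉ = 11.
The value at rank 11 is 450.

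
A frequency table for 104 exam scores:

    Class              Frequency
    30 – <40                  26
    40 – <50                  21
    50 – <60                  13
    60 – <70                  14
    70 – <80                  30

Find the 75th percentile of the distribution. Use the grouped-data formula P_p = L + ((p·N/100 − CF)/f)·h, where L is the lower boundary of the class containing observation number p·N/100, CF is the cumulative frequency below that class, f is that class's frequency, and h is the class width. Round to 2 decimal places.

N = 104; target position k = 75/100 · 104 = 78.
Cumulative frequencies: 26, 47, 60, 74, 104.
Observation 78 falls in the class 70 – <80.
L = 70, CF = 74, f = 30, h = 10.
P75 = 70 + ((78 − 74)/30)·10 = 70 + 1.33333 = 71.3333.

71.33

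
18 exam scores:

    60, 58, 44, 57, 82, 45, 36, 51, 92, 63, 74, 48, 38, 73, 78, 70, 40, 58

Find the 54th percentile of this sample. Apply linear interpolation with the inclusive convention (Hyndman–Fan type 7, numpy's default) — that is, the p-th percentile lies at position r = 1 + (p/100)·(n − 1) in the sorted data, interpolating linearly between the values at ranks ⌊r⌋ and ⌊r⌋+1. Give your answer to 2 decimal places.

Sorted: 36, 38, 40, 44, 45, 48, 51, 57, 58, 58, 60, 63, 70, 73, 74, 78, 82, 92.
n = 18.
r = 1 + (54/100)·(18 − 1) = 1 + 9.18 = 10.18.
Rank 10 is 58 and rank 11 is 60.
Interpolate: 58 + 0.18·(60 − 58) = 58 + 0.18·2 = 58.36.

58.36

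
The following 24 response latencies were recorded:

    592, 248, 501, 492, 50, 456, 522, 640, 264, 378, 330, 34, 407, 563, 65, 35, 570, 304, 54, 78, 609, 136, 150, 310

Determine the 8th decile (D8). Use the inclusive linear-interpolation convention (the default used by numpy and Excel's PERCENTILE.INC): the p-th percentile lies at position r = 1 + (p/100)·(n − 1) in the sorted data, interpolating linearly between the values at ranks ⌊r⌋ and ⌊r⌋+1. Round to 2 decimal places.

538.40

Sorted: 34, 35, 50, 54, 65, 78, 136, 150, 248, 264, 304, 310, 330, 378, 407, 456, 492, 501, 522, 563, 570, 592, 609, 640.
n = 24.
r = 1 + (80/100)·(24 − 1) = 1 + 18.4 = 19.4.
Rank 19 is 522 and rank 20 is 563.
Interpolate: 522 + 0.4·(563 − 522) = 522 + 0.4·41 = 538.4.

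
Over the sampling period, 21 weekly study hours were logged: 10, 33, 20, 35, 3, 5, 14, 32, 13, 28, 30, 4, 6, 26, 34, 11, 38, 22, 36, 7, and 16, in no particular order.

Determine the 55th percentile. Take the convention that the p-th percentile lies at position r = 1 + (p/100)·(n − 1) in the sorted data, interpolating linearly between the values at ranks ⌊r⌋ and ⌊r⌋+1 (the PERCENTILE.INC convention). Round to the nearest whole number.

22

Sorted: 3, 4, 5, 6, 7, 10, 11, 13, 14, 16, 20, 22, 26, 28, 30, 32, 33, 34, 35, 36, 38.
n = 21.
r = 1 + (55/100)·(21 − 1) = 1 + 11 = 12.
r is an integer, so P55 is the value at rank 12: 22.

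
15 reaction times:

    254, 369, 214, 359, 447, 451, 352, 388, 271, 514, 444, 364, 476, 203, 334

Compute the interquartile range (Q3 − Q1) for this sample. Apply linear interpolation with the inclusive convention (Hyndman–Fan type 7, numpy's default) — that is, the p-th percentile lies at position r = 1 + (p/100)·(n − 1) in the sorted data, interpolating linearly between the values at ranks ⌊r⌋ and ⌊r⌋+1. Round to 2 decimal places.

Sorted: 203, 214, 254, 271, 334, 352, 359, 364, 369, 388, 444, 447, 451, 476, 514.
n = 15.
P25: r = 4.5; ranks 4–5 are 271, 334; interpolating gives 302.5.
P75: r = 11.5; ranks 11–12 are 444, 447; interpolating gives 445.5.
Difference: 445.5 − 302.5 = 143.

143.00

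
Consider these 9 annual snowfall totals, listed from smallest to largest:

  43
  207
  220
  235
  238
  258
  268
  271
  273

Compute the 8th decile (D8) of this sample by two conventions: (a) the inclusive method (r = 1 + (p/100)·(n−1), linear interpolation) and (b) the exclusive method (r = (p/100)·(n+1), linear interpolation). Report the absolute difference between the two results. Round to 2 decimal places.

n = 9.
(a) r = 7.4; between ranks 7 (268) and 8 (271): 269.2.
(b) r = 8 → value at rank 8 = 271.
|269.2 − 271| = 1.8.

1.80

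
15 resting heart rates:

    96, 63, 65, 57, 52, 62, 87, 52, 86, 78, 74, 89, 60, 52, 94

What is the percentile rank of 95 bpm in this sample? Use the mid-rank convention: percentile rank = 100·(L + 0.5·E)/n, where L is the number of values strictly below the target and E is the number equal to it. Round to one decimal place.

93.3

Sorted: 52, 52, 52, 57, 60, 62, 63, 65, 74, 78, 86, 87, 89, 94, 96.
Count below 95: L = 14; count equal: E = 0; n = 15.
Percentile rank = 100·(14 + 0.5·0)/15 = 100·14/15 = 93.33.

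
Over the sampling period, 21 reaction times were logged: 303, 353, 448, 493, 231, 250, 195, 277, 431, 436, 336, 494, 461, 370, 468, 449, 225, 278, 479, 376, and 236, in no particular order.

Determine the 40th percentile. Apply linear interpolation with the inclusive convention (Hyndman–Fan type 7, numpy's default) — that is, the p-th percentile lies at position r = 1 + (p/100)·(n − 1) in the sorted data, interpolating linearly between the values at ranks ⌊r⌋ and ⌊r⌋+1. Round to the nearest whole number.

336

Sorted: 195, 225, 231, 236, 250, 277, 278, 303, 336, 353, 370, 376, 431, 436, 448, 449, 461, 468, 479, 493, 494.
n = 21.
r = 1 + (40/100)·(21 − 1) = 1 + 8 = 9.
r is an integer, so P40 is the value at rank 9: 336.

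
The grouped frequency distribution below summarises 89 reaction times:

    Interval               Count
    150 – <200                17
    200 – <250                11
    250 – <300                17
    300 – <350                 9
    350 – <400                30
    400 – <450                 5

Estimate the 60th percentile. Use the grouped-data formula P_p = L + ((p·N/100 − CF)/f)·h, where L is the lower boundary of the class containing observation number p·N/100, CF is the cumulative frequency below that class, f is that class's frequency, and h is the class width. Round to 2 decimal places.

N = 89; target position k = 60/100 · 89 = 53.4.
Cumulative frequencies: 17, 28, 45, 54, 84, 89.
Observation 53.4 falls in the class 300 – <350.
L = 300, CF = 45, f = 9, h = 50.
P60 = 300 + ((53.4 − 45)/9)·50 = 300 + 46.6667 = 346.667.

346.67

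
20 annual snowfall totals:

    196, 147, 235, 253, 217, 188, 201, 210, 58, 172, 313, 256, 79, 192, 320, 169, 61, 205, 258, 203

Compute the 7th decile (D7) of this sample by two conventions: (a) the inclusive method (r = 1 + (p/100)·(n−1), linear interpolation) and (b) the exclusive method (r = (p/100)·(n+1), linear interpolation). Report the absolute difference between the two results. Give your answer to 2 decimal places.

Sorted: 58, 61, 79, 147, 169, 172, 188, 192, 196, 201, 203, 205, 210, 217, 235, 253, 256, 258, 313, 320.
n = 20.
(a) r = 14.3; between ranks 14 (217) and 15 (235): 222.4.
(b) r = 14.7; between ranks 14 (217) and 15 (235): 229.6.
|222.4 − 229.6| = 7.2.

7.20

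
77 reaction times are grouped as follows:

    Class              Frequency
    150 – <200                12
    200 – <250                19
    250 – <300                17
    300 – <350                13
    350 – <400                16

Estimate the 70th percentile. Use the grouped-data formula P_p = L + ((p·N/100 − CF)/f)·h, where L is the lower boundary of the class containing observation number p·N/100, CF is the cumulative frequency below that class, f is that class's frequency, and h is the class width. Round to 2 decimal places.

322.69

N = 77; target position k = 70/100 · 77 = 53.9.
Cumulative frequencies: 12, 31, 48, 61, 77.
Observation 53.9 falls in the class 300 – <350.
L = 300, CF = 48, f = 13, h = 50.
P70 = 300 + ((53.9 − 48)/13)·50 = 300 + 22.6923 = 322.692.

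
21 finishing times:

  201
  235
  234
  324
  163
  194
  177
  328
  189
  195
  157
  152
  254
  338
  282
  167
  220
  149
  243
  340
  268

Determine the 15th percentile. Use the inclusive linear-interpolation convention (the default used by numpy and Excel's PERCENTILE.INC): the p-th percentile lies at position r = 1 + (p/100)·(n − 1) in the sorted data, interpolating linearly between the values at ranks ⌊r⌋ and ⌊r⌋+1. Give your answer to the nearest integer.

Sorted: 149, 152, 157, 163, 167, 177, 189, 194, 195, 201, 220, 234, 235, 243, 254, 268, 282, 324, 328, 338, 340.
n = 21.
r = 1 + (15/100)·(21 − 1) = 1 + 3 = 4.
r is an integer, so P15 is the value at rank 4: 163.

163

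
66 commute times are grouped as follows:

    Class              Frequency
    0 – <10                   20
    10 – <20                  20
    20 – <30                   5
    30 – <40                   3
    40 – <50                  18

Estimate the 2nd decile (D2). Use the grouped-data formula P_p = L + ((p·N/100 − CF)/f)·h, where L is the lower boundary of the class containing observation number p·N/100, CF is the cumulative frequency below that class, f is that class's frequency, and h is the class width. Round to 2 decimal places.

6.60

N = 66; target position k = 20/100 · 66 = 13.2.
Cumulative frequencies: 20, 40, 45, 48, 66.
Observation 13.2 falls in the class 0 – <10.
L = 0, CF = 0, f = 20, h = 10.
P20 = 0 + ((13.2 − 0)/20)·10 = 0 + 6.6 = 6.6.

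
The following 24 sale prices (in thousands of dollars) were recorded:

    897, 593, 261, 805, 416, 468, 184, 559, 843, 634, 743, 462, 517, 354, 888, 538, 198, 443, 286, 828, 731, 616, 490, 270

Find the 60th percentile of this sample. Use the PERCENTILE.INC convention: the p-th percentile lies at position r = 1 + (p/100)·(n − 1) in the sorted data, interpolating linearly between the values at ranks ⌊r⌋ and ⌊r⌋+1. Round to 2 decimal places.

586.20

Sorted: 184, 198, 261, 270, 286, 354, 416, 443, 462, 468, 490, 517, 538, 559, 593, 616, 634, 731, 743, 805, 828, 843, 888, 897.
n = 24.
r = 1 + (60/100)·(24 − 1) = 1 + 13.8 = 14.8.
Rank 14 is 559 and rank 15 is 593.
Interpolate: 559 + 0.8·(593 − 559) = 559 + 0.8·34 = 586.2.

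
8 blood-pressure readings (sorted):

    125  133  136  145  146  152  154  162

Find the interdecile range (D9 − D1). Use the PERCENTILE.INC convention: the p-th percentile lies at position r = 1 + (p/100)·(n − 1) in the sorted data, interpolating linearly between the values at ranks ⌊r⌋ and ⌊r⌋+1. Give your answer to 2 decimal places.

25.80

n = 8.
P10: r = 1.7; ranks 1–2 are 125, 133; interpolating gives 130.6.
P90: r = 7.3; ranks 7–8 are 154, 162; interpolating gives 156.4.
Difference: 156.4 − 130.6 = 25.8.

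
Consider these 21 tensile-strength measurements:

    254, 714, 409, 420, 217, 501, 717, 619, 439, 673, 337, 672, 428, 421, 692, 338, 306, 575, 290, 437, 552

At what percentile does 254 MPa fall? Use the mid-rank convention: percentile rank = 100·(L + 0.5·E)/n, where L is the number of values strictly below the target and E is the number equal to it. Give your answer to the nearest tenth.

Sorted: 217, 254, 290, 306, 337, 338, 409, 420, 421, 428, 437, 439, 501, 552, 575, 619, 672, 673, 692, 714, 717.
Count below 254: L = 1; count equal: E = 1; n = 21.
Percentile rank = 100·(1 + 0.5·1)/21 = 100·1.5/21 = 7.143.

7.1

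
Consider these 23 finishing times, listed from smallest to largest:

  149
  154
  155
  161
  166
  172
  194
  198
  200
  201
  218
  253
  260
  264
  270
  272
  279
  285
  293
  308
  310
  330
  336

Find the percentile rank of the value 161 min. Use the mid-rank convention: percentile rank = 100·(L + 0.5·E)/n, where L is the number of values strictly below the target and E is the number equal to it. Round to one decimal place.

Count below 161: L = 3; count equal: E = 1; n = 23.
Percentile rank = 100·(3 + 0.5·1)/23 = 100·3.5/23 = 15.22.

15.2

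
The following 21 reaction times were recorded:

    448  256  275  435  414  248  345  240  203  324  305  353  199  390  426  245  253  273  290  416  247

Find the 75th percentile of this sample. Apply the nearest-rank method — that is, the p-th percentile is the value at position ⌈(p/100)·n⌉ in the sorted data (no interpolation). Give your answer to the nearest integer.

Sorted: 199, 203, 240, 245, 247, 248, 253, 256, 273, 275, 290, 305, 324, 345, 353, 390, 414, 416, 426, 435, 448.
n = 21.
Position = ⌈75/100 · 21⌉ = ⌈15.75⌉ = 16.
The value at rank 16 is 390.

390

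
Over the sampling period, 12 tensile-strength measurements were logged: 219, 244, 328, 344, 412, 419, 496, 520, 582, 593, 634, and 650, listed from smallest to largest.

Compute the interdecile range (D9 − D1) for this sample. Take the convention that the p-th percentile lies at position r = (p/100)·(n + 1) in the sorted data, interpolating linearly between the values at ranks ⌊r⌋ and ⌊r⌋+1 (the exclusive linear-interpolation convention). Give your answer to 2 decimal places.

n = 12.
P10: r = 1.3; ranks 1–2 are 219, 244; interpolating gives 226.5.
P90: r = 11.7; ranks 11–12 are 634, 650; interpolating gives 645.2.
Difference: 645.2 − 226.5 = 418.7.

418.70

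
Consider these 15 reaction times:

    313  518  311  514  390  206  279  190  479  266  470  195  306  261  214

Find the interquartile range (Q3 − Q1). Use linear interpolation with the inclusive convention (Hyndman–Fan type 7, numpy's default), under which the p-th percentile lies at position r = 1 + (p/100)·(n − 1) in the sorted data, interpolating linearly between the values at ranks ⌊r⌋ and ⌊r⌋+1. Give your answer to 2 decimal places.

192.50

Sorted: 190, 195, 206, 214, 261, 266, 279, 306, 311, 313, 390, 470, 479, 514, 518.
n = 15.
P25: r = 4.5; ranks 4–5 are 214, 261; interpolating gives 237.5.
P75: r = 11.5; ranks 11–12 are 390, 470; interpolating gives 430.
Difference: 430 − 237.5 = 192.5.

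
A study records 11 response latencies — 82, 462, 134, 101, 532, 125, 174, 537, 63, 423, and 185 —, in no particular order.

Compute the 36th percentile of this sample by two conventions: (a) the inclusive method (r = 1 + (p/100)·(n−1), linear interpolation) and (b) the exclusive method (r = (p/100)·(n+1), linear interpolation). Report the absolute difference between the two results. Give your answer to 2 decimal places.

Sorted: 63, 82, 101, 125, 134, 174, 185, 423, 462, 532, 537.
n = 11.
(a) r = 4.6; between ranks 4 (125) and 5 (134): 130.4.
(b) r = 4.32; between ranks 4 (125) and 5 (134): 127.88.
|130.4 − 127.88| = 2.52.

2.52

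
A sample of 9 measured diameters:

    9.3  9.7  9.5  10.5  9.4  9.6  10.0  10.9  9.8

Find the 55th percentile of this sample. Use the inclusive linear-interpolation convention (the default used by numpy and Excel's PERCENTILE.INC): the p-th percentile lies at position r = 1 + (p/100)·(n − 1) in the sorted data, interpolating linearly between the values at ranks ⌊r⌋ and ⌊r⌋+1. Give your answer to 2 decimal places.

Sorted: 9.3, 9.4, 9.5, 9.6, 9.7, 9.8, 10.0, 10.5, 10.9.
n = 9.
r = 1 + (55/100)·(9 − 1) = 1 + 4.4 = 5.4.
Rank 5 is 9.7 and rank 6 is 9.8.
Interpolate: 9.7 + 0.4·(9.8 − 9.7) = 9.7 + 0.4·0.1 = 9.74.

9.74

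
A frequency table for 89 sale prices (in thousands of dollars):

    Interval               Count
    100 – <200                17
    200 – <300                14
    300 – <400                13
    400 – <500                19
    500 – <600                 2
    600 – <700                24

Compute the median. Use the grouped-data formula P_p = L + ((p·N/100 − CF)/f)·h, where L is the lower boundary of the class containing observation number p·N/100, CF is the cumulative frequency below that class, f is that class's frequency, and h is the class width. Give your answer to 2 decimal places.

N = 89; target position k = 50/100 · 89 = 44.5.
Cumulative frequencies: 17, 31, 44, 63, 65, 89.
Observation 44.5 falls in the class 400 – <500.
L = 400, CF = 44, f = 19, h = 100.
P50 = 400 + ((44.5 − 44)/19)·100 = 400 + 2.63158 = 402.632.

402.63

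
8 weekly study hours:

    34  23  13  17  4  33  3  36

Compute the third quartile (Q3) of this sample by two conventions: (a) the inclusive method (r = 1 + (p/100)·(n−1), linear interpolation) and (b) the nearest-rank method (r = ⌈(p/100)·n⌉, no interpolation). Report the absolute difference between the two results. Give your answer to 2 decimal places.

0.25

Sorted: 3, 4, 13, 17, 23, 33, 34, 36.
n = 8.
(a) r = 6.25; between ranks 6 (33) and 7 (34): 33.25.
(b) the nearest-rank method: rank 6 → 33.
|33.25 − 33| = 0.25.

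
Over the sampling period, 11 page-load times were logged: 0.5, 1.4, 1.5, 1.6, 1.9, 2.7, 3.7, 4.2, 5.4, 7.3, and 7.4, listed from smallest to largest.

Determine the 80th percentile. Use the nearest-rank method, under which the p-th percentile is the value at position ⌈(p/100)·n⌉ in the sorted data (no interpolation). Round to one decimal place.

5.4

n = 11.
Position = ⌈80/100 · 11⌉ = ⌈8.8⌉ = 9.
The value at rank 9 is 5.4.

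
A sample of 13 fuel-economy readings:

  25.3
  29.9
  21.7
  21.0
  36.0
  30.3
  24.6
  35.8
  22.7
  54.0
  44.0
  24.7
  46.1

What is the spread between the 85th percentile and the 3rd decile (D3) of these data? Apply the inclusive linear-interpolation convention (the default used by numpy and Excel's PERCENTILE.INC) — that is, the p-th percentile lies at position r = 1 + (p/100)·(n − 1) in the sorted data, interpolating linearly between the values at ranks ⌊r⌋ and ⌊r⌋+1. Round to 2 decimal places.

Sorted: 21.0, 21.7, 22.7, 24.6, 24.7, 25.3, 29.9, 30.3, 35.8, 36.0, 44.0, 46.1, 54.0.
n = 13.
P30: r = 4.6; ranks 4–5 are 24.6, 24.7; interpolating gives 24.66.
P85: r = 11.2; ranks 11–12 are 44.0, 46.1; interpolating gives 44.42.
Difference: 44.42 − 24.66 = 19.76.

19.76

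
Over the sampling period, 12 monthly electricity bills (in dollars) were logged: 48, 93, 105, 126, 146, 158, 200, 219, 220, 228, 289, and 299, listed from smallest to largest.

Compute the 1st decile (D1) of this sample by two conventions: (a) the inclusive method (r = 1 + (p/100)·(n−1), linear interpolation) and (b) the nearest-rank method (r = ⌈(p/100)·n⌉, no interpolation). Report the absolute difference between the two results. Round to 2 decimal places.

1.20

n = 12.
(a) r = 2.1; between ranks 2 (93) and 3 (105): 94.2.
(b) the nearest-rank method: rank 2 → 93.
|94.2 − 93| = 1.2.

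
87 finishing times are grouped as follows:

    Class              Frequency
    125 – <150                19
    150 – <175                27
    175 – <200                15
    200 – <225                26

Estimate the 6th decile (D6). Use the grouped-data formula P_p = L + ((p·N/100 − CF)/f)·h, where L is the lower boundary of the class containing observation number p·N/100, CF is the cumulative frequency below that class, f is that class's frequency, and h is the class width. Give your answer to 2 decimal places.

N = 87; target position k = 60/100 · 87 = 52.2.
Cumulative frequencies: 19, 46, 61, 87.
Observation 52.2 falls in the class 175 – <200.
L = 175, CF = 46, f = 15, h = 25.
P60 = 175 + ((52.2 − 46)/15)·25 = 175 + 10.3333 = 185.333.

185.33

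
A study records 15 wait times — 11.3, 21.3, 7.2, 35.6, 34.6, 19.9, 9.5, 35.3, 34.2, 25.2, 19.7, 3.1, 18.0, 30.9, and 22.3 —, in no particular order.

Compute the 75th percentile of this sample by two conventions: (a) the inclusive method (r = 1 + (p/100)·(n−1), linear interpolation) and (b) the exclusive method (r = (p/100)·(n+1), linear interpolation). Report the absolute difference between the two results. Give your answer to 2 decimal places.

1.65

Sorted: 3.1, 7.2, 9.5, 11.3, 18.0, 19.7, 19.9, 21.3, 22.3, 25.2, 30.9, 34.2, 34.6, 35.3, 35.6.
n = 15.
(a) r = 11.5; between ranks 11 (30.9) and 12 (34.2): 32.55.
(b) r = 12 → value at rank 12 = 34.2.
|32.55 − 34.2| = 1.65.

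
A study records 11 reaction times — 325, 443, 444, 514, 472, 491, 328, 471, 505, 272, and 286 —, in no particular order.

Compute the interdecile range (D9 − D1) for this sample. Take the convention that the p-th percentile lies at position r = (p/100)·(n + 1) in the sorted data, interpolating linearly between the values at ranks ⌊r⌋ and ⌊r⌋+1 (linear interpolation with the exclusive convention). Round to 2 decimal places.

237.40

Sorted: 272, 286, 325, 328, 443, 444, 471, 472, 491, 505, 514.
n = 11.
P10: r = 1.2; ranks 1–2 are 272, 286; interpolating gives 274.8.
P90: r = 10.8; ranks 10–11 are 505, 514; interpolating gives 512.2.
Difference: 512.2 − 274.8 = 237.4.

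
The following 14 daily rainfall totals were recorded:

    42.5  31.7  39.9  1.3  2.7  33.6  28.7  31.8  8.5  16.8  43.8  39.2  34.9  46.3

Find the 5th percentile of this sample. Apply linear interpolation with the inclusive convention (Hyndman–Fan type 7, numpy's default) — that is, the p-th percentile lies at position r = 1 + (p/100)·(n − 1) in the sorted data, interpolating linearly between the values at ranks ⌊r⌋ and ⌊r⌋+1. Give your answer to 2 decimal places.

2.21

Sorted: 1.3, 2.7, 8.5, 16.8, 28.7, 31.7, 31.8, 33.6, 34.9, 39.2, 39.9, 42.5, 43.8, 46.3.
n = 14.
r = 1 + (5/100)·(14 − 1) = 1 + 0.65 = 1.65.
Rank 1 is 1.3 and rank 2 is 2.7.
Interpolate: 1.3 + 0.65·(2.7 − 1.3) = 1.3 + 0.65·1.4 = 2.21.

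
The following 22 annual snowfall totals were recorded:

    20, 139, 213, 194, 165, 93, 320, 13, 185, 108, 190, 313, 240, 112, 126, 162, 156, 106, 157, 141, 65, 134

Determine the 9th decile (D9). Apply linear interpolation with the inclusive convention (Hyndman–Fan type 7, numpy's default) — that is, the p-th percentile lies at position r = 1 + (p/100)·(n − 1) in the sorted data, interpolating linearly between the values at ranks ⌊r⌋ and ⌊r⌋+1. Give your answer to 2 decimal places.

Sorted: 13, 20, 65, 93, 106, 108, 112, 126, 134, 139, 141, 156, 157, 162, 165, 185, 190, 194, 213, 240, 313, 320.
n = 22.
r = 1 + (90/100)·(22 − 1) = 1 + 18.9 = 19.9.
Rank 19 is 213 and rank 20 is 240.
Interpolate: 213 + 0.9·(240 − 213) = 213 + 0.9·27 = 237.3.

237.30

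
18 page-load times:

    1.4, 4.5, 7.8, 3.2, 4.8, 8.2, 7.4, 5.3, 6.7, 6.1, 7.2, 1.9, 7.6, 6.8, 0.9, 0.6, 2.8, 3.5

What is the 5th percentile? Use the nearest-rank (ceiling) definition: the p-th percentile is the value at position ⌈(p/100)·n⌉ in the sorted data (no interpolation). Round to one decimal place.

0.6

Sorted: 0.6, 0.9, 1.4, 1.9, 2.8, 3.2, 3.5, 4.5, 4.8, 5.3, 6.1, 6.7, 6.8, 7.2, 7.4, 7.6, 7.8, 8.2.
n = 18.
Position = ⌈5/100 · 18⌉ = ⌈0.9⌉ = 1.
The value at rank 1 is 0.6.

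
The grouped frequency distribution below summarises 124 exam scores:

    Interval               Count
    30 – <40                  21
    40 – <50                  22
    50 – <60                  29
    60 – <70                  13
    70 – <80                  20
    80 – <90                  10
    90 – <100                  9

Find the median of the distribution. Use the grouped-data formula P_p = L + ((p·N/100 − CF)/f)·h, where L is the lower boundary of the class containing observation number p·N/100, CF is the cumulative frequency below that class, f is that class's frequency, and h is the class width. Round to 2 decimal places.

56.55

N = 124; target position k = 50/100 · 124 = 62.
Cumulative frequencies: 21, 43, 72, 85, 105, 115, 124.
Observation 62 falls in the class 50 – <60.
L = 50, CF = 43, f = 29, h = 10.
P50 = 50 + ((62 − 43)/29)·10 = 50 + 6.55172 = 56.5517.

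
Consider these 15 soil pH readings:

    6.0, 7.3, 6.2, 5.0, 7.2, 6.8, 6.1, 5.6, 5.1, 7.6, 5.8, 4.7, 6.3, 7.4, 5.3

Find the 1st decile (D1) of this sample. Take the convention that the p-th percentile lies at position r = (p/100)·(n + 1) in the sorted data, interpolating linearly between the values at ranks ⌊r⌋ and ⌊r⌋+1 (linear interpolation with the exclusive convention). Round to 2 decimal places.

4.88

Sorted: 4.7, 5.0, 5.1, 5.3, 5.6, 5.8, 6.0, 6.1, 6.2, 6.3, 6.8, 7.2, 7.3, 7.4, 7.6.
n = 15.
r = (10/100)·(15 + 1) = 1.6.
Rank 1 is 4.7 and rank 2 is 5.0.
Interpolate: 4.7 + 0.6·(5.0 − 4.7) = 4.7 + 0.6·0.3 = 4.88.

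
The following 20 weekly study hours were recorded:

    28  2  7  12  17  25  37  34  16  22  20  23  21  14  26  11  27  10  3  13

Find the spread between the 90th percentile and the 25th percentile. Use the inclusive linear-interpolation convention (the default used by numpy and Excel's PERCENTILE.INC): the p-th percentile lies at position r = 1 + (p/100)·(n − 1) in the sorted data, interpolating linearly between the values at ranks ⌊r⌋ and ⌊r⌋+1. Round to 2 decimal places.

16.85

Sorted: 2, 3, 7, 10, 11, 12, 13, 14, 16, 17, 20, 21, 22, 23, 25, 26, 27, 28, 34, 37.
n = 20.
P25: r = 5.75; ranks 5–6 are 11, 12; interpolating gives 11.75.
P90: r = 18.1; ranks 18–19 are 28, 34; interpolating gives 28.6.
Difference: 28.6 − 11.75 = 16.85.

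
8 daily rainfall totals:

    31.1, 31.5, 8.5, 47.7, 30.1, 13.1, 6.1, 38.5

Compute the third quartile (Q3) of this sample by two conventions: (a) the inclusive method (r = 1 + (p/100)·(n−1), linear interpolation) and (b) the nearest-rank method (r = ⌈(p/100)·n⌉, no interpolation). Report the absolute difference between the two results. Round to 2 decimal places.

1.75

Sorted: 6.1, 8.5, 13.1, 30.1, 31.1, 31.5, 38.5, 47.7.
n = 8.
(a) r = 6.25; between ranks 6 (31.5) and 7 (38.5): 33.25.
(b) the nearest-rank method: rank 6 → 31.5.
|33.25 − 31.5| = 1.75.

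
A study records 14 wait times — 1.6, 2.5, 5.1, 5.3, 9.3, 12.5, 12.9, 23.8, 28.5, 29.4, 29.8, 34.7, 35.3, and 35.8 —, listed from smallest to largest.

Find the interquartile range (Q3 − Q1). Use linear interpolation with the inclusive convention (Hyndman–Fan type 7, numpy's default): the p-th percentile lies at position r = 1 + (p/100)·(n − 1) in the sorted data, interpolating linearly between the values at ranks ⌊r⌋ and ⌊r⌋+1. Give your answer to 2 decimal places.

n = 14.
P25: r = 4.25; ranks 4–5 are 5.3, 9.3; interpolating gives 6.3.
P75: r = 10.75; ranks 10–11 are 29.4, 29.8; interpolating gives 29.7.
Difference: 29.7 − 6.3 = 23.4.

23.40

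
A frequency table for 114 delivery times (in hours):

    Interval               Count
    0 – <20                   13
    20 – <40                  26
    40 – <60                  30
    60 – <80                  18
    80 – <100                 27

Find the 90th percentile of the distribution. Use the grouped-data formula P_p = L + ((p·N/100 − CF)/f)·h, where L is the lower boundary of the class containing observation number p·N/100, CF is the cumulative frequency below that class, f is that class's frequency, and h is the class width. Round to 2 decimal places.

N = 114; target position k = 90/100 · 114 = 102.6.
Cumulative frequencies: 13, 39, 69, 87, 114.
Observation 102.6 falls in the class 80 – <100.
L = 80, CF = 87, f = 27, h = 20.
P90 = 80 + ((102.6 − 87)/27)·20 = 80 + 11.5556 = 91.5556.

91.56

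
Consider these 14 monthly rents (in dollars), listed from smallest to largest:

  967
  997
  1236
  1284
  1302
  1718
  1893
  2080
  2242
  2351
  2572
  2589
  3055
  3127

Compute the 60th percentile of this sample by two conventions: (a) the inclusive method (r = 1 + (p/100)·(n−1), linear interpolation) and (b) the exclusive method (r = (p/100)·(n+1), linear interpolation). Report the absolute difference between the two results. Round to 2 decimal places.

32.40

n = 14.
(a) r = 8.8; between ranks 8 (2080) and 9 (2242): 2209.6.
(b) r = 9 → value at rank 9 = 2242.
|2209.6 − 2242| = 32.4.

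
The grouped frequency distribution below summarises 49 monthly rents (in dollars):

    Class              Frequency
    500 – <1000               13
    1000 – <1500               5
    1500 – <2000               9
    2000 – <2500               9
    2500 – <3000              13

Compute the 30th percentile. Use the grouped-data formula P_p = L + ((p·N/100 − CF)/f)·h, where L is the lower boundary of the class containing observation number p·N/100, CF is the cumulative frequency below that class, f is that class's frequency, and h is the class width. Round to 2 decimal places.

1170.00

N = 49; target position k = 30/100 · 49 = 14.7.
Cumulative frequencies: 13, 18, 27, 36, 49.
Observation 14.7 falls in the class 1000 – <1500.
L = 1000, CF = 13, f = 5, h = 500.
P30 = 1000 + ((14.7 − 13)/5)·500 = 1000 + 170 = 1170.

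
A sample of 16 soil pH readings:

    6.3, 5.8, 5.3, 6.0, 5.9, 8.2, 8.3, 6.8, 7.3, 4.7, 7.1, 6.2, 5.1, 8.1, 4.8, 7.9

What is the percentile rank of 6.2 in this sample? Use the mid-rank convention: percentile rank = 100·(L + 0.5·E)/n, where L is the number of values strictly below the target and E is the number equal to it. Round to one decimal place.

Sorted: 4.7, 4.8, 5.1, 5.3, 5.8, 5.9, 6.0, 6.2, 6.3, 6.8, 7.1, 7.3, 7.9, 8.1, 8.2, 8.3.
Count below 6.2: L = 7; count equal: E = 1; n = 16.
Percentile rank = 100·(7 + 0.5·1)/16 = 100·7.5/16 = 46.88.

46.9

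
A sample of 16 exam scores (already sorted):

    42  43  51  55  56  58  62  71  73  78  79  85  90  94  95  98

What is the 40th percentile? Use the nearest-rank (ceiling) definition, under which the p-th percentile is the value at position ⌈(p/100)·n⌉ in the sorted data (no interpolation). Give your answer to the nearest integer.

n = 16.
Position = ⌈40/100 · 16⌉ = ⌈6.4⌉ = 7.
The value at rank 7 is 62.

62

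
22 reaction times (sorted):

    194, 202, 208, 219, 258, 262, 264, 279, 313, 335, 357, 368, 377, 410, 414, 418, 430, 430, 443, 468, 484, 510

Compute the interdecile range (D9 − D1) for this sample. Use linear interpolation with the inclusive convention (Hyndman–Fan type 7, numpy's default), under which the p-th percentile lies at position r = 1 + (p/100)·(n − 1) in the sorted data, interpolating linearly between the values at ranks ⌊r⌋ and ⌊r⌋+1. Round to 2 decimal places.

256.40

n = 22.
P10: r = 3.1; ranks 3–4 are 208, 219; interpolating gives 209.1.
P90: r = 19.9; ranks 19–20 are 443, 468; interpolating gives 465.5.
Difference: 465.5 − 209.1 = 256.4.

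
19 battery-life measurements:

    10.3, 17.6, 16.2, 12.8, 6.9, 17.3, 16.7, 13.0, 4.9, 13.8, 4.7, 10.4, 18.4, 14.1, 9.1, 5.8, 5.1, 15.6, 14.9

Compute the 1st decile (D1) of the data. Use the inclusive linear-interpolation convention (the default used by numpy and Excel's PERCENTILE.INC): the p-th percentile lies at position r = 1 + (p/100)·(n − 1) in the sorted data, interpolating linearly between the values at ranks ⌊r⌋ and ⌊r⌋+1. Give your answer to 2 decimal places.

Sorted: 4.7, 4.9, 5.1, 5.8, 6.9, 9.1, 10.3, 10.4, 12.8, 13.0, 13.8, 14.1, 14.9, 15.6, 16.2, 16.7, 17.3, 17.6, 18.4.
n = 19.
r = 1 + (10/100)·(19 − 1) = 1 + 1.8 = 2.8.
Rank 2 is 4.9 and rank 3 is 5.1.
Interpolate: 4.9 + 0.8·(5.1 − 4.9) = 4.9 + 0.8·0.2 = 5.06.

5.06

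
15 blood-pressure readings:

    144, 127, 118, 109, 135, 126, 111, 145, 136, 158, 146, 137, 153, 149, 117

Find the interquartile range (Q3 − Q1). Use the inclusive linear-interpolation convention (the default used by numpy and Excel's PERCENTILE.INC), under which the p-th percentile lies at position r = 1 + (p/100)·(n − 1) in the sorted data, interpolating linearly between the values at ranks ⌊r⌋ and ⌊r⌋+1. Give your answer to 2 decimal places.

Sorted: 109, 111, 117, 118, 126, 127, 135, 136, 137, 144, 145, 146, 149, 153, 158.
n = 15.
P25: r = 4.5; ranks 4–5 are 118, 126; interpolating gives 122.
P75: r = 11.5; ranks 11–12 are 145, 146; interpolating gives 145.5.
Difference: 145.5 − 122 = 23.5.

23.50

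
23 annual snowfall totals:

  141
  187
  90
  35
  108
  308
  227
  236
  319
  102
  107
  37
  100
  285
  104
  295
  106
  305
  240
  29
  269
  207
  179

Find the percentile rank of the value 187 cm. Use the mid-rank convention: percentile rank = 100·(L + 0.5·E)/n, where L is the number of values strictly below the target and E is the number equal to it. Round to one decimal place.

54.3

Sorted: 29, 35, 37, 90, 100, 102, 104, 106, 107, 108, 141, 179, 187, 207, 227, 236, 240, 269, 285, 295, 305, 308, 319.
Count below 187: L = 12; count equal: E = 1; n = 23.
Percentile rank = 100·(12 + 0.5·1)/23 = 100·12.5/23 = 54.35.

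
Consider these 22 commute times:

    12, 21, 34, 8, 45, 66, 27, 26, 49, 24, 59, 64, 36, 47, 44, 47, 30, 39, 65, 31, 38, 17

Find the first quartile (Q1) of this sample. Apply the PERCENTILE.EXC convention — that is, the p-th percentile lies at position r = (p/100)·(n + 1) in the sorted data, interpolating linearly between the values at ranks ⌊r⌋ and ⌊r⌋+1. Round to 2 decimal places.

Sorted: 8, 12, 17, 21, 24, 26, 27, 30, 31, 34, 36, 38, 39, 44, 45, 47, 47, 49, 59, 64, 65, 66.
n = 22.
r = (25/100)·(22 + 1) = 5.75.
Rank 5 is 24 and rank 6 is 26.
Interpolate: 24 + 0.75·(26 − 24) = 24 + 0.75·2 = 25.5.

25.50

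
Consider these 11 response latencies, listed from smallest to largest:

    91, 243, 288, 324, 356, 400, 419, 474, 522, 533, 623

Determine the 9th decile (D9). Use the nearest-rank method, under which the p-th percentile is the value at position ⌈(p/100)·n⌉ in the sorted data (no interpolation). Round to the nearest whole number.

n = 11.
Position = ⌈90/100 · 11⌉ = ⌈9.9⌉ = 10.
The value at rank 10 is 533.

533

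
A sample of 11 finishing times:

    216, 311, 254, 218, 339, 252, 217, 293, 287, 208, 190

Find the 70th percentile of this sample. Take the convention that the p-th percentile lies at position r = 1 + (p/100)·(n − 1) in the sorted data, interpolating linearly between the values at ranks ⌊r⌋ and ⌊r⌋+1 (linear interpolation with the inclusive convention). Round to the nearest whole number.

287

Sorted: 190, 208, 216, 217, 218, 252, 254, 287, 293, 311, 339.
n = 11.
r = 1 + (70/100)·(11 − 1) = 1 + 7 = 8.
r is an integer, so P70 is the value at rank 8: 287.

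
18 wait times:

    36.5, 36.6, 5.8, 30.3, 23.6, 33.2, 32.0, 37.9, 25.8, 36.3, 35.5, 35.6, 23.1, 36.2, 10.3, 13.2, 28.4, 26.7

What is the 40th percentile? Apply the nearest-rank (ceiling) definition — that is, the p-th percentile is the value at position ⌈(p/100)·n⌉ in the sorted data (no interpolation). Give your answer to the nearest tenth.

28.4

Sorted: 5.8, 10.3, 13.2, 23.1, 23.6, 25.8, 26.7, 28.4, 30.3, 32.0, 33.2, 35.5, 35.6, 36.2, 36.3, 36.5, 36.6, 37.9.
n = 18.
Position = ⌈40/100 · 18⌉ = ⌈7.2⌉ = 8.
The value at rank 8 is 28.4.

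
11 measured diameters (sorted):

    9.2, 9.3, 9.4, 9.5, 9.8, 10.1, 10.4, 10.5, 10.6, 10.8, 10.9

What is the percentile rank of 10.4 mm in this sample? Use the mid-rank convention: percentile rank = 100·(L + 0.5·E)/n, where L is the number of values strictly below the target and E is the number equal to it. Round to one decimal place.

Count below 10.4: L = 6; count equal: E = 1; n = 11.
Percentile rank = 100·(6 + 0.5·1)/11 = 100·6.5/11 = 59.09.

59.1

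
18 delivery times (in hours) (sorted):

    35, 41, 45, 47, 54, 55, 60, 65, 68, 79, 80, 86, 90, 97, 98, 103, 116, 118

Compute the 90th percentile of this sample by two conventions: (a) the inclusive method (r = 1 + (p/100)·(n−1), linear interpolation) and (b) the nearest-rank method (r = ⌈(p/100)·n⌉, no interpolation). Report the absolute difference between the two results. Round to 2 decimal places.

9.10

n = 18.
(a) r = 16.3; between ranks 16 (103) and 17 (116): 106.9.
(b) the nearest-rank method: rank 17 → 116.
|106.9 − 116| = 9.1.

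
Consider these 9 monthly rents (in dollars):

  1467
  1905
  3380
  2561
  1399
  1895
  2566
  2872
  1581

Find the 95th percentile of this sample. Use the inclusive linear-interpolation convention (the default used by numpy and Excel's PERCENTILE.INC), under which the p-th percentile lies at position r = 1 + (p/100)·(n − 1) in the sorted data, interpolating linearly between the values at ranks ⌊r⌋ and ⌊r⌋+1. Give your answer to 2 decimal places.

3176.80

Sorted: 1399, 1467, 1581, 1895, 1905, 2561, 2566, 2872, 3380.
n = 9.
r = 1 + (95/100)·(9 − 1) = 1 + 7.6 = 8.6.
Rank 8 is 2872 and rank 9 is 3380.
Interpolate: 2872 + 0.6·(3380 − 2872) = 2872 + 0.6·508 = 3176.8.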